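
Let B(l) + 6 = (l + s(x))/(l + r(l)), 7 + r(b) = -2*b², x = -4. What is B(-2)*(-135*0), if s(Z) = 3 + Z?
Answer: 0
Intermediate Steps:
r(b) = -7 - 2*b²
B(l) = -6 + (-1 + l)/(-7 + l - 2*l²) (B(l) = -6 + (l + (3 - 4))/(l + (-7 - 2*l²)) = -6 + (l - 1)/(-7 + l - 2*l²) = -6 + (-1 + l)/(-7 + l - 2*l²))
B(-2)*(-135*0) = ((-41 - 12*(-2)² + 5*(-2))/(7 - 1*(-2) + 2*(-2)²))*(-135*0) = ((-41 - 12*4 - 10)/(7 + 2 + 2*4))*0 = ((-41 - 48 - 10)/(7 + 2 + 8))*0 = (-99/17)*0 = ((1/17)*(-99))*0 = -99/17*0 = 0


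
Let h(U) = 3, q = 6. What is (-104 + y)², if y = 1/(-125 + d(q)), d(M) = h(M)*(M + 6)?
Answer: 85692049/7921 ≈ 10818.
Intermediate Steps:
d(M) = 18 + 3*M (d(M) = 3*(M + 6) = 3*(6 + M) = 18 + 3*M)
y = -1/89 (y = 1/(-125 + (18 + 3*6)) = 1/(-125 + (18 + 18)) = 1/(-125 + 36) = 1/(-89) = -1/89 ≈ -0.011236)
(-104 + y)² = (-104 - 1/89)² = (-9257/89)² = 85692049/7921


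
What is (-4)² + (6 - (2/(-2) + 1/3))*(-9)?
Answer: -44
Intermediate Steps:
(-4)² + (6 - (2/(-2) + 1/3))*(-9) = 16 + (6 - (2*(-½) + 1*(⅓)))*(-9) = 16 + (6 - (-1 + ⅓))*(-9) = 16 + (6 - 1*(-⅔))*(-9) = 16 + (6 + ⅔)*(-9) = 16 + (20/3)*(-9) = 16 - 60 = -44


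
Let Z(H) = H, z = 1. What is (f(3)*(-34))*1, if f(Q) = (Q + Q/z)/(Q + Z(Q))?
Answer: -34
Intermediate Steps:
f(Q) = 1 (f(Q) = (Q + Q/1)/(Q + Q) = (Q + Q*1)/((2*Q)) = (Q + Q)*(1/(2*Q)) = (2*Q)*(1/(2*Q)) = 1)
(f(3)*(-34))*1 = (1*(-34))*1 = -34*1 = -34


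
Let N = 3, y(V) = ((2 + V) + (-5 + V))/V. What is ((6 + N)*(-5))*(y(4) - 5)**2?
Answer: -10125/16 ≈ -632.81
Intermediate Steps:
y(V) = (-3 + 2*V)/V
((6 + N)*(-5))*(y(4) - 5)**2 = ((6 + 3)*(-5))*((2 - 3/4) - 5)**2 = (9*(-5))*((2 - 3*1/4) - 5)**2 = -45*((2 - 3/4) - 5)**2 = -45*(5/4 - 5)**2 = -45*(-15/4)**2 = -45*225/16 = -10125/16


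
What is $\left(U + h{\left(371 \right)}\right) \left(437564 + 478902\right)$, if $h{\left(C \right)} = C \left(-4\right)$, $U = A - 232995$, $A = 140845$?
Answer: $-85812377444$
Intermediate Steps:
$U = -92150$ ($U = 140845 - 232995 = -92150$)
$h{\left(C \right)} = - 4 C$
$\left(U + h{\left(371 \right)}\right) \left(437564 + 478902\right) = \left(-92150 - 1484\right) \left(437564 + 478902\right) = \left(-92150 - 1484\right) 916466 = \left(-93634\right) 916466 = -85812377444$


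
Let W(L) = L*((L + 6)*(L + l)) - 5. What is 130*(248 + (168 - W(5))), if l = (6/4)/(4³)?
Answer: 1203995/64 ≈ 18812.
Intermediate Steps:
l = 3/128 (l = (6*(¼))/64 = (3/2)*(1/64) = 3/128 ≈ 0.023438)
W(L) = -5 + L*(6 + L)*(3/128 + L) (W(L) = L*((L + 6)*(L + 3/128)) - 5 = L*((6 + L)*(3/128 + L)) - 5 = L*(6 + L)*(3/128 + L) - 5 = -5 + L*(6 + L)*(3/128 + L))
130*(248 + (168 - W(5))) = 130*(248 + (168 - (-5 + 5³ + (9/64)*5 + (771/128)*5²))) = 130*(248 + (168 - (-5 + 125 + 45/64 + (771/128)*25))) = 130*(248 + (168 - (-5 + 125 + 45/64 + 19275/128))) = 130*(248 + (168 - 1*34725/128)) = 130*(248 + (168 - 34725/128)) = 130*(248 - 13221/128) = 130*(18523/128) = 1203995/64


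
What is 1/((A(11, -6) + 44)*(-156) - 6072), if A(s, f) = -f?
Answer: -1/13872 ≈ -7.2088e-5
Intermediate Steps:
1/((A(11, -6) + 44)*(-156) - 6072) = 1/((-1*(-6) + 44)*(-156) - 6072) = 1/((6 + 44)*(-156) - 6072) = 1/(50*(-156) - 6072) = 1/(-7800 - 6072) = 1/(-13872) = -1/13872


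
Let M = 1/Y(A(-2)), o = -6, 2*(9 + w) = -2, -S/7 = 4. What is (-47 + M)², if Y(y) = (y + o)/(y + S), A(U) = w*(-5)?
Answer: 8649/4 ≈ 2162.3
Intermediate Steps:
S = -28 (S = -7*4 = -28)
w = -10 (w = -9 + (½)*(-2) = -9 - 1 = -10)
A(U) = 50 (A(U) = -10*(-5) = 50)
Y(y) = (-6 + y)/(-28 + y) (Y(y) = (y - 6)/(y - 28) = (-6 + y)/(-28 + y))
M = ½ (M = 1/((-6 + 50)/(-28 + 50)) = 1/(44/22) = 1/((1/22)*44) = 1/2 = ½ ≈ 0.50000)
(-47 + M)² = (-47 + ½)² = (-93/2)² = 8649/4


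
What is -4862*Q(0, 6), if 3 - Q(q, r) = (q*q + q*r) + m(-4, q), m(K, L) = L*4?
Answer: -14586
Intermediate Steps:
m(K, L) = 4*L
Q(q, r) = 3 - q² - 4*q - q*r (Q(q, r) = 3 - ((q*q + q*r) + 4*q) = 3 - ((q² + q*r) + 4*q) = 3 - (q² + 4*q + q*r) = 3 + (-q² - 4*q - q*r) = 3 - q² - 4*q - q*r)
-4862*Q(0, 6) = -4862*(3 - 1*0² - 4*0 - 1*0*6) = -4862*(3 - 1*0 + 0 + 0) = -4862*(3 + 0 + 0 + 0) = -4862*3 = -14586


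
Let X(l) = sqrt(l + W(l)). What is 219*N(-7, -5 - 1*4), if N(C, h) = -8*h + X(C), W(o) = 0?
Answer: 15768 + 219*I*sqrt(7) ≈ 15768.0 + 579.42*I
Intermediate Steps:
X(l) = sqrt(l) (X(l) = sqrt(l + 0) = sqrt(l))
N(C, h) = sqrt(C) - 8*h (N(C, h) = -8*h + sqrt(C) = sqrt(C) - 8*h)
219*N(-7, -5 - 1*4) = 219*(sqrt(-7) - 8*(-5 - 1*4)) = 219*(I*sqrt(7) - 8*(-5 - 4)) = 219*(I*sqrt(7) - 8*(-9)) = 219*(I*sqrt(7) + 72) = 219*(72 + I*sqrt(7)) = 15768 + 219*I*sqrt(7)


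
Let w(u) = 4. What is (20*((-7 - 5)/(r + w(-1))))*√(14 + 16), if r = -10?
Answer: 40*√30 ≈ 219.09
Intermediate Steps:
(20*((-7 - 5)/(r + w(-1))))*√(14 + 16) = (20*((-7 - 5)/(-10 + 4)))*√(14 + 16) = (20*(-12/(-6)))*√30 = (20*(-12*(-⅙)))*√30 = (20*2)*√30 = 40*√30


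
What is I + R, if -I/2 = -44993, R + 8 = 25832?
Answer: 115810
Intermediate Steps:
R = 25824 (R = -8 + 25832 = 25824)
I = 89986 (I = -2*(-44993) = 89986)
I + R = 89986 + 25824 = 115810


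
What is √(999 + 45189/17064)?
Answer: 5*√36007410/948 ≈ 31.649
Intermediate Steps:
√(999 + 45189/17064) = √(999 + 45189*(1/17064)) = √(999 + 5021/1896) = √(1899125/1896) = 5*√36007410/948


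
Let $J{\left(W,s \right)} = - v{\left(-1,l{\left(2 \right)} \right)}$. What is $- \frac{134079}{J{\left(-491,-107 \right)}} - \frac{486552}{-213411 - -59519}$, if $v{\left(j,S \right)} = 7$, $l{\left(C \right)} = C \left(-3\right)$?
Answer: $\frac{5159272833}{269311} \approx 19157.0$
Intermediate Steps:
$l{\left(C \right)} = - 3 C$
$J{\left(W,s \right)} = -7$ ($J{\left(W,s \right)} = \left(-1\right) 7 = -7$)
$- \frac{134079}{J{\left(-491,-107 \right)}} - \frac{486552}{-213411 - -59519} = - \frac{134079}{-7} - \frac{486552}{-213411 - -59519} = \left(-134079\right) \left(- \frac{1}{7}\right) - \frac{486552}{-213411 + 59519} = \frac{134079}{7} - \frac{486552}{-153892} = \frac{134079}{7} - - \frac{121638}{38473} = \frac{134079}{7} + \frac{121638}{38473} = \frac{5159272833}{269311}$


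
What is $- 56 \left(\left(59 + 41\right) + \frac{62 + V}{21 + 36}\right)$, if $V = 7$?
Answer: $- \frac{107688}{19} \approx -5667.8$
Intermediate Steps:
$- 56 \left(\left(59 + 41\right) + \frac{62 + V}{21 + 36}\right) = - 56 \left(\left(59 + 41\right) + \frac{62 + 7}{21 + 36}\right) = - 56 \left(100 + \frac{69}{57}\right) = - 56 \left(100 + 69 \cdot \frac{1}{57}\right) = - 56 \left(100 + \frac{23}{19}\right) = \left(-56\right) \frac{1923}{19} = - \frac{107688}{19}$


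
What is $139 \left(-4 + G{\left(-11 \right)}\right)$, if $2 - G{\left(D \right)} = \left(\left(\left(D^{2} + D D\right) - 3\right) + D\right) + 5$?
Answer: $-32665$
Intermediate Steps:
$G{\left(D \right)} = - D - 2 D^{2}$ ($G{\left(D \right)} = 2 - \left(\left(\left(\left(D^{2} + D D\right) - 3\right) + D\right) + 5\right) = 2 - \left(\left(\left(\left(D^{2} + D^{2}\right) - 3\right) + D\right) + 5\right) = 2 - \left(\left(\left(2 D^{2} - 3\right) + D\right) + 5\right) = 2 - \left(\left(\left(-3 + 2 D^{2}\right) + D\right) + 5\right) = 2 - \left(\left(-3 + D + 2 D^{2}\right) + 5\right) = 2 - \left(2 + D + 2 D^{2}\right) = - D - 2 D^{2}$)
$139 \left(-4 + G{\left(-11 \right)}\right) = 139 \left(-4 - - 11 \left(1 + 2 \left(-11\right)\right)\right) = 139 \left(-4 - - 11 \left(1 - 22\right)\right) = 139 \left(-4 - \left(-11\right) \left(-21\right)\right) = 139 \left(-4 - 231\right) = 139 \left(-235\right) = -32665$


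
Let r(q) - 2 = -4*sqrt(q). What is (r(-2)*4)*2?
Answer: 16 - 32*I*sqrt(2) ≈ 16.0 - 45.255*I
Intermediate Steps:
r(q) = 2 - 4*sqrt(q)
(r(-2)*4)*2 = ((2 - 4*I*sqrt(2))*4)*2 = (8 - 16*I*sqrt(2))*2 = 16 - 32*I*sqrt(2)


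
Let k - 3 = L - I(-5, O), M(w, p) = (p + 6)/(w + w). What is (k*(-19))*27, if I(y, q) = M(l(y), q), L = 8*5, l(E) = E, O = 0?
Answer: -111834/5 ≈ -22367.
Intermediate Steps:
L = 40
M(w, p) = (6 + p)/(2*w) (M(w, p) = (6 + p)/((2*w)) = (6 + p)*(1/(2*w)) = (6 + p)/(2*w))
I(y, q) = (6 + q)/(2*y)
k = 218/5 (k = 3 + (40 - (6 + 0)/(2*(-5))) = 3 + (40 - (-1)*6/(2*5)) = 3 + (40 - 1*(-⅗)) = 3 + (40 + ⅗) = 3 + 203/5 = 218/5 ≈ 43.600)
(k*(-19))*27 = ((218/5)*(-19))*27 = -4142/5*27 = -111834/5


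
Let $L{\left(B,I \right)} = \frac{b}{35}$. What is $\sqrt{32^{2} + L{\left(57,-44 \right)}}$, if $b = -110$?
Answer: $\frac{3 \sqrt{5558}}{7} \approx 31.951$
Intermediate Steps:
$L{\left(B,I \right)} = - \frac{22}{7}$ ($L{\left(B,I \right)} = - \frac{110}{35} = \left(-110\right) \frac{1}{35} = - \frac{22}{7}$)
$\sqrt{32^{2} + L{\left(57,-44 \right)}} = \sqrt{32^{2} - \frac{22}{7}} = \sqrt{1024 - \frac{22}{7}} = \sqrt{\frac{7146}{7}} = \frac{3 \sqrt{5558}}{7}$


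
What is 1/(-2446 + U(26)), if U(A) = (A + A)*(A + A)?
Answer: 1/258 ≈ 0.0038760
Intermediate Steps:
U(A) = 4*A² (U(A) = (2*A)*(2*A) = 4*A²)
1/(-2446 + U(26)) = 1/(-2446 + 4*26²) = 1/(-2446 + 4*676) = 1/(-2446 + 2704) = 1/258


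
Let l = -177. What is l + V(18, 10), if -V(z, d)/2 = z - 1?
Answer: -211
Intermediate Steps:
V(z, d) = 2 - 2*z (V(z, d) = -2*(z - 1) = -2*(-1 + z) = 2 - 2*z)
l + V(18, 10) = -177 + (2 - 2*18) = -177 + (2 - 36) = -177 - 34 = -211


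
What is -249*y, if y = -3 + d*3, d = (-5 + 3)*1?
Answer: 2241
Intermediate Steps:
d = -2 (d = -2*1 = -2)
y = -9 (y = -3 - 2*3 = -3 - 6 = -9)
-249*y = -249*(-9) = 2241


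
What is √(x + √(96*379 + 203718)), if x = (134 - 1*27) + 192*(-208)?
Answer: √(-39829 + 3*√26678) ≈ 198.34*I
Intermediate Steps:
x = -39829 (x = (134 - 27) - 39936 = 107 - 39936 = -39829)
√(x + √(96*379 + 203718)) = √(-39829 + √(96*379 + 203718)) = √(-39829 + √(36384 + 203718)) = √(-39829 + √240102) = √(-39829 + 3*√26678)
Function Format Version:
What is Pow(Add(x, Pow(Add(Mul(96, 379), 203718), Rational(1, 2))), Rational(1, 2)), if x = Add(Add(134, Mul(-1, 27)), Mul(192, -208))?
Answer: Pow(Add(-39829, Mul(3, Pow(26678, Rational(1, 2)))), Rational(1, 2)) ≈ Mul(198.34, I)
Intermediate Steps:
x = -39829 (x = Add(Add(134, -27), -39936) = Add(107, -39936) = -39829)
Pow(Add(x, Pow(Add(Mul(96, 379), 203718), Rational(1, 2))), Rational(1, 2)) = Pow(Add(-39829, Pow(Add(Mul(96, 379), 203718), Rational(1, 2))), Rational(1, 2)) = Pow(Add(-39829, Pow(Add(36384, 203718), Rational(1, 2))), Rational(1, 2)) = Pow(Add(-39829, Pow(240102, Rational(1, 2))), Rational(1, 2)) = Pow(Add(-39829, Mul(3, Pow(26678, Rational(1, 2)))), Rational(1, 2))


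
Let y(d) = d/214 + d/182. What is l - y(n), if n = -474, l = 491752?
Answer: 4788236150/9737 ≈ 4.9176e+5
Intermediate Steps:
y(d) = 99*d/9737 (y(d) = d*(1/214) + d*(1/182) = d/214 + d/182 = 99*d/9737)
l - y(n) = 491752 - 99*(-474)/9737 = 491752 - 1*(-46926/9737) = 491752 + 46926/9737 = 4788236150/9737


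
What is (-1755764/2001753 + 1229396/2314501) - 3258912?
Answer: -2156962031179249616/661865617179 ≈ -3.2589e+6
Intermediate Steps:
(-1755764/2001753 + 1229396/2314501) - 3258912 = (-1755764*1/2001753 + 1229396*(1/2314501)) - 3258912 = (-1755764/2001753 + 175628/330643) - 3258912 = -228967200368/661865617179 - 3258912 = -2156962031179249616/661865617179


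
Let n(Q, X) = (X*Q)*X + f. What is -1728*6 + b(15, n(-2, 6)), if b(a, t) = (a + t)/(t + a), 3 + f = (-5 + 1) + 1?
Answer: -10367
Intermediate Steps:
f = -6 (f = -3 + ((-5 + 1) + 1) = -3 + (-4 + 1) = -3 - 3 = -6)
n(Q, X) = -6 + Q*X² (n(Q, X) = (X*Q)*X - 6 = (Q*X)*X - 6 = Q*X² - 6 = -6 + Q*X²)
b(a, t) = 1 (b(a, t) = (a + t)/(a + t) = 1)
-1728*6 + b(15, n(-2, 6)) = -1728*6 + 1 = -144*72 + 1 = -10368 + 1 = -10367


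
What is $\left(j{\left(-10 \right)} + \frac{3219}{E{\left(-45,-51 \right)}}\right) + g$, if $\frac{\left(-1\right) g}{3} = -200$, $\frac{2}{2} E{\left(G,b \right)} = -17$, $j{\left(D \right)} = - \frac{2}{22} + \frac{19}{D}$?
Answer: $\frac{764187}{1870} \approx 408.66$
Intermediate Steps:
$j{\left(D \right)} = - \frac{1}{11} + \frac{19}{D}$ ($j{\left(D \right)} = \left(-2\right) \frac{1}{22} + \frac{19}{D} = - \frac{1}{11} + \frac{19}{D}$)
$E{\left(G,b \right)} = -17$
$g = 600$ ($g = \left(-3\right) \left(-200\right) = 600$)
$\left(j{\left(-10 \right)} + \frac{3219}{E{\left(-45,-51 \right)}}\right) + g = \left(\frac{209 - -10}{11 \left(-10\right)} + \frac{3219}{-17}\right) + 600 = \left(\frac{1}{11} \left(- \frac{1}{10}\right) \left(209 + 10\right) + 3219 \left(- \frac{1}{17}\right)\right) + 600 = \left(\frac{1}{11} \left(- \frac{1}{10}\right) 219 - \frac{3219}{17}\right) + 600 = \left(- \frac{219}{110} - \frac{3219}{17}\right) + 600 = - \frac{357813}{1870} + 600 = \frac{764187}{1870}$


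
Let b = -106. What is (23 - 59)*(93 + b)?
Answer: 468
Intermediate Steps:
(23 - 59)*(93 + b) = (23 - 59)*(93 - 106) = -36*(-13) = 468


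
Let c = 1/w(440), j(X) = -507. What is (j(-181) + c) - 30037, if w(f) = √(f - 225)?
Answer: -30544 + √215/215 ≈ -30544.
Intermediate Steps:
w(f) = √(-225 + f)
c = √215/215 (c = 1/(√(-225 + 440)) = 1/(√215) = √215/215 ≈ 0.068199)
(j(-181) + c) - 30037 = (-507 + √215/215) - 30037 = -30544 + √215/215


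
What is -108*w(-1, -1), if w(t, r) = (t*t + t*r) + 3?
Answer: -540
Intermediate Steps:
w(t, r) = 3 + t**2 + r*t (w(t, r) = (t**2 + r*t) + 3 = 3 + t**2 + r*t)
-108*w(-1, -1) = -108*(3 + (-1)**2 - 1*(-1)) = -108*(3 + 1 + 1) = -108*5 = -540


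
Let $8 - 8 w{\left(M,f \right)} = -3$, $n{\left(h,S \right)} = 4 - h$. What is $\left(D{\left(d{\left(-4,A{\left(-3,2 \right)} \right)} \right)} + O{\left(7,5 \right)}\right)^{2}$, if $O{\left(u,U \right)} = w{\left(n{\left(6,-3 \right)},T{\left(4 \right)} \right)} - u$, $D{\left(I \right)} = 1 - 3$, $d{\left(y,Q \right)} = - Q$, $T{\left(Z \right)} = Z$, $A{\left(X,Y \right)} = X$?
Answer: $\frac{3721}{64} \approx 58.141$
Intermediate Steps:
$w{\left(M,f \right)} = \frac{11}{8}$ ($w{\left(M,f \right)} = 1 - - \frac{3}{8} = 1 + \frac{3}{8} = \frac{11}{8}$)
$D{\left(I \right)} = -2$ ($D{\left(I \right)} = 1 - 3 = -2$)
$O{\left(u,U \right)} = \frac{11}{8} - u$
$\left(D{\left(d{\left(-4,A{\left(-3,2 \right)} \right)} \right)} + O{\left(7,5 \right)}\right)^{2} = \left(-2 + \left(\frac{11}{8} - 7\right)\right)^{2} = \left(-2 - \frac{45}{8}\right)^{2} = \left(- \frac{61}{8}\right)^{2} = \frac{3721}{64}$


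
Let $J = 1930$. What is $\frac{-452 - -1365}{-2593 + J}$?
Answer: $- \frac{913}{663} \approx -1.3771$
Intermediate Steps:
$\frac{-452 - -1365}{-2593 + J} = \frac{-452 - -1365}{-2593 + 1930} = \frac{-452 + 1365}{-663} = 913 \left(- \frac{1}{663}\right) = - \frac{913}{663}$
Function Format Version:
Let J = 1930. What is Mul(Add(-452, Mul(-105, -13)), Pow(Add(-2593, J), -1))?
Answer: Rational(-913, 663) ≈ -1.3771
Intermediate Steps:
Mul(Add(-452, Mul(-105, -13)), Pow(Add(-2593, J), -1)) = Mul(Add(-452, Mul(-105, -13)), Pow(Add(-2593, 1930), -1)) = Mul(Add(-452, 1365), Pow(-663, -1)) = Mul(913, Rational(-1, 663)) = Rational(-913, 663)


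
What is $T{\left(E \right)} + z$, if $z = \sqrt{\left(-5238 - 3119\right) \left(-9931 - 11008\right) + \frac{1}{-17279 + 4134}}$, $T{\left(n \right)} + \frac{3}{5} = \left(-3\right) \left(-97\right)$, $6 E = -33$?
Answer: $\frac{1452}{5} + \frac{\sqrt{30236221624060430}}{13145} \approx 13519.0$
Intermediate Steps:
$E = - \frac{11}{2}$ ($E = \frac{1}{6} \left(-33\right) = - \frac{11}{2} \approx -5.5$)
$T{\left(n \right)} = \frac{1452}{5}$ ($T{\left(n \right)} = - \frac{3}{5} - -291 = - \frac{3}{5} + 291 = \frac{1452}{5}$)
$z = \frac{\sqrt{30236221624060430}}{13145}$ ($z = \sqrt{\left(-8357\right) \left(-20939\right) + \frac{1}{-13145}} = \sqrt{174987223 - \frac{1}{13145}} = \sqrt{\frac{2300207046334}{13145}} = \frac{\sqrt{30236221624060430}}{13145} \approx 13228.0$)
$T{\left(E \right)} + z = \frac{1452}{5} + \frac{\sqrt{30236221624060430}}{13145}$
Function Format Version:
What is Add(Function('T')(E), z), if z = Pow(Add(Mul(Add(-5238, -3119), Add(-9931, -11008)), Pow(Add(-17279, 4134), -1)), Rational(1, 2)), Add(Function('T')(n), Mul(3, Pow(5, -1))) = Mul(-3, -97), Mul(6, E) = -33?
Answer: Add(Rational(1452, 5), Mul(Rational(1, 13145), Pow(30236221624060430, Rational(1, 2)))) ≈ 13519.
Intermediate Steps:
E = Rational(-11, 2) (E = Mul(Rational(1, 6), -33) = Rational(-11, 2) ≈ -5.5000)
Function('T')(n) = Rational(1452, 5) (Function('T')(n) = Add(Rational(-3, 5), Mul(-3, -97)) = Add(Rational(-3, 5), 291) = Rational(1452, 5))
z = Mul(Rational(1, 13145), Pow(30236221624060430, Rational(1, 2))) (z = Pow(Add(Mul(-8357, -20939), Pow(-13145, -1)), Rational(1, 2)) = Pow(Add(174987223, Rational(-1, 13145)), Rational(1, 2)) = Pow(Rational(2300207046334, 13145), Rational(1, 2)) = Mul(Rational(1, 13145), Pow(30236221624060430, Rational(1, 2))) ≈ 13228.)
Add(Function('T')(E), z) = Add(Rational(1452, 5), Mul(Rational(1, 13145), Pow(30236221624060430, Rational(1, 2))))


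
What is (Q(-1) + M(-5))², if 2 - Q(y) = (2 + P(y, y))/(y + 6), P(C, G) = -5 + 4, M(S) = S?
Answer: 256/25 ≈ 10.240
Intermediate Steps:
P(C, G) = -1
Q(y) = 2 - 1/(6 + y) (Q(y) = 2 - (2 - 1)/(y + 6) = 2 - 1/(6 + y))
(Q(-1) + M(-5))² = ((11 + 2*(-1))/(6 - 1) - 5)² = ((11 - 2)/5 - 5)² = ((⅕)*9 - 5)² = (9/5 - 5)² = (-16/5)² = 256/25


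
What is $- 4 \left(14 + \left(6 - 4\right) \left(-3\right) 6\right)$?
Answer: $88$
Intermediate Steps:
$- 4 \left(14 + \left(6 - 4\right) \left(-3\right) 6\right) = - 4 \left(14 + 2 \left(-3\right) 6\right) = - 4 \left(14 - 36\right) = \left(-4\right) \left(-22\right) = 88$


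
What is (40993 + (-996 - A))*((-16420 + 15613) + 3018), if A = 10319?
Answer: 65618058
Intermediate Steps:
(40993 + (-996 - A))*((-16420 + 15613) + 3018) = (40993 + (-996 - 1*10319))*((-16420 + 15613) + 3018) = (40993 + (-996 - 10319))*(-807 + 3018) = (40993 - 11315)*2211 = 29678*2211 = 65618058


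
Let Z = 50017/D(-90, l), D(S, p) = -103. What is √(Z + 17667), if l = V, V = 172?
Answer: 14*√929987/103 ≈ 131.08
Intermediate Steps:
l = 172
Z = -50017/103 (Z = 50017/(-103) = 50017*(-1/103) = -50017/103 ≈ -485.60)
√(Z + 17667) = √(-50017/103 + 17667) = √(1769684/103) = 14*√929987/103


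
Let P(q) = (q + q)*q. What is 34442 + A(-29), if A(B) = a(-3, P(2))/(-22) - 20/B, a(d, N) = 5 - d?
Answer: 10987102/319 ≈ 34442.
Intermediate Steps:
P(q) = 2*q**2 (P(q) = (2*q)*q = 2*q**2)
A(B) = -4/11 - 20/B (A(B) = (5 - 1*(-3))/(-22) - 20/B = (5 + 3)*(-1/22) - 20/B = 8*(-1/22) - 20/B = -4/11 - 20/B)
34442 + A(-29) = 34442 + (-4/11 - 20/(-29)) = 34442 + (-4/11 - 20*(-1/29)) = 34442 + (-4/11 + 20/29) = 34442 + 104/319 = 10987102/319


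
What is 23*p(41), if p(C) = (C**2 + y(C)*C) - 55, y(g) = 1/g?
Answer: 37421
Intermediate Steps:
p(C) = -54 + C**2 (p(C) = (C**2 + C/C) - 55 = (C**2 + 1) - 55 = (1 + C**2) - 55 = -54 + C**2)
23*p(41) = 23*(-54 + 41**2) = 23*(-54 + 1681) = 23*1627 = 37421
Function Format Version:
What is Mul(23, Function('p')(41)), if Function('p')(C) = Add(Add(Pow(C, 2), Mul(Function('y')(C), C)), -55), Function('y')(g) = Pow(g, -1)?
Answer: 37421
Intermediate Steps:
Function('p')(C) = Add(-54, Pow(C, 2)) (Function('p')(C) = Add(Add(Pow(C, 2), Mul(Pow(C, -1), C)), -55) = Add(Add(Pow(C, 2), 1), -55) = Add(Add(1, Pow(C, 2)), -55) = Add(-54, Pow(C, 2)))
Mul(23, Function('p')(41)) = Mul(23, Add(-54, Pow(41, 2))) = Mul(23, Add(-54, 1681)) = Mul(23, 1627) = 37421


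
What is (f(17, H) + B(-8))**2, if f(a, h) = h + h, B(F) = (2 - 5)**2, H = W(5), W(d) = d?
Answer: 361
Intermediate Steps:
H = 5
B(F) = 9 (B(F) = (-3)**2 = 9)
f(a, h) = 2*h
(f(17, H) + B(-8))**2 = (2*5 + 9)**2 = (10 + 9)**2 = 19**2 = 361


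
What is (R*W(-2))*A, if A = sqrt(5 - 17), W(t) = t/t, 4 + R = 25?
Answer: 42*I*sqrt(3) ≈ 72.746*I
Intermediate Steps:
R = 21 (R = -4 + 25 = 21)
W(t) = 1
A = 2*I*sqrt(3) (A = sqrt(-12) = 2*I*sqrt(3) ≈ 3.4641*I)
(R*W(-2))*A = (21*1)*(2*I*sqrt(3)) = 21*(2*I*sqrt(3)) = 42*I*sqrt(3)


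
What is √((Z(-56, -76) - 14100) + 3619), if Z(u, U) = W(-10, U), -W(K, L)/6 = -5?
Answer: I*√10451 ≈ 102.23*I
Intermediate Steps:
W(K, L) = 30 (W(K, L) = -6*(-5) = 30)
Z(u, U) = 30
√((Z(-56, -76) - 14100) + 3619) = √((30 - 14100) + 3619) = √(-14070 + 3619) = √(-10451) = I*√10451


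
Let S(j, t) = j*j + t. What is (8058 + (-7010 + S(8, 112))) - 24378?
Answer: -23154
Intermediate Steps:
S(j, t) = t + j² (S(j, t) = j² + t = t + j²)
(8058 + (-7010 + S(8, 112))) - 24378 = (8058 + (-7010 + (112 + 8²))) - 24378 = (8058 + (-7010 + (112 + 64))) - 24378 = (8058 + (-7010 + 176)) - 24378 = (8058 - 6834) - 24378 = 1224 - 24378 = -23154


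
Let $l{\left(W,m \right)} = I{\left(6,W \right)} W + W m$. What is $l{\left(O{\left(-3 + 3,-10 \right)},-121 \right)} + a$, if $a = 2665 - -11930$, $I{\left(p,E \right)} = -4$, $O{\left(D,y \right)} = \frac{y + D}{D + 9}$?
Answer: $\frac{132605}{9} \approx 14734.0$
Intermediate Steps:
$O{\left(D,y \right)} = \frac{D + y}{9 + D}$
$a = 14595$ ($a = 2665 + 11930 = 14595$)
$l{\left(W,m \right)} = - 4 W + W m$
$l{\left(O{\left(-3 + 3,-10 \right)},-121 \right)} + a = \frac{\left(-3 + 3\right) - 10}{9 + \left(-3 + 3\right)} \left(-4 - 121\right) + 14595 = \frac{0 - 10}{9 + 0} \left(-125\right) + 14595 = \frac{1}{9} \left(-10\right) \left(-125\right) + 14595 = \left(- \frac{10}{9}\right) \left(-125\right) + 14595 = \frac{1250}{9} + 14595 = \frac{132605}{9}$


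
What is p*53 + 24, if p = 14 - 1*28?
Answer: -718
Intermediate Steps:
p = -14 (p = 14 - 28 = -14)
p*53 + 24 = -14*53 + 24 = -742 + 24 = -718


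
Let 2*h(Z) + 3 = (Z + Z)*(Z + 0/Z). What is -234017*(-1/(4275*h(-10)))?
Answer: 468034/842175 ≈ 0.55574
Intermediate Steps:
h(Z) = -3/2 + Z**2 (h(Z) = -3/2 + ((Z + Z)*(Z + 0/Z))/2 = -3/2 + ((2*Z)*(Z + 0))/2 = -3/2 + ((2*Z)*Z)/2 = -3/2 + (2*Z**2)/2 = -3/2 + Z**2)
-234017*(-1/(4275*h(-10))) = -234017*(-1/(4275*(-3/2 + (-10)**2))) = -234017*(-1/(4275*(-3/2 + 100))) = -234017/(((197/2)*(-45))*95) = -234017/((-8865/2*95)) = -234017/(-842175/2) = -234017*(-2/842175) = 468034/842175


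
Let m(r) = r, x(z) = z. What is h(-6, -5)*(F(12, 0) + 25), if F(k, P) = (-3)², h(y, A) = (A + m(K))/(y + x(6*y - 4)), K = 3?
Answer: 34/23 ≈ 1.4783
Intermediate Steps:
h(y, A) = (3 + A)/(-4 + 7*y) (h(y, A) = (A + 3)/(y + (6*y - 4)) = (3 + A)/(y + (-4 + 6*y)) = (3 + A)/(-4 + 7*y))
F(k, P) = 9
h(-6, -5)*(F(12, 0) + 25) = ((3 - 5)/(-4 + 7*(-6)))*(9 + 25) = (-2/(-4 - 42))*34 = (-2/(-46))*34 = -1/46*(-2)*34 = (1/23)*34 = 34/23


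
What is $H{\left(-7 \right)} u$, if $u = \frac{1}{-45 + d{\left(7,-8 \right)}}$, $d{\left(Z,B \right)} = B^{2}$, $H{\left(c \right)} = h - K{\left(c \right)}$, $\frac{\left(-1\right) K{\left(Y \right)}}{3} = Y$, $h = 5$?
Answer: $- \frac{16}{19} \approx -0.8421$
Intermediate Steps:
$K{\left(Y \right)} = - 3 Y$
$H{\left(c \right)} = 5 + 3 c$ ($H{\left(c \right)} = 5 - - 3 c = 5 + 3 c$)
$u = \frac{1}{19}$ ($u = \frac{1}{-45 + \left(-8\right)^{2}} = \frac{1}{-45 + 64} = \frac{1}{19} \approx 0.052632$)
$H{\left(-7 \right)} u = \left(5 + 3 \left(-7\right)\right) \frac{1}{19} = \left(5 - 21\right) \frac{1}{19} = \left(-16\right) \frac{1}{19} = - \frac{16}{19}$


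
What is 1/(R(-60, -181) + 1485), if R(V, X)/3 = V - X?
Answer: 1/1848 ≈ 0.00054113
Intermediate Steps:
R(V, X) = -3*X + 3*V (R(V, X) = 3*(V - X) = -3*X + 3*V)
1/(R(-60, -181) + 1485) = 1/((-3*(-181) + 3*(-60)) + 1485) = 1/((543 - 180) + 1485) = 1/(363 + 1485) = 1/1848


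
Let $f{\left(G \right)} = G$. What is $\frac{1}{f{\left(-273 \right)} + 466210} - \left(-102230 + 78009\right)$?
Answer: $\frac{11285460078}{465937} \approx 24221.0$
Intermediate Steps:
$\frac{1}{f{\left(-273 \right)} + 466210} - \left(-102230 + 78009\right) = \frac{1}{-273 + 466210} - \left(-102230 + 78009\right) = \frac{1}{465937} - -24221 = \frac{1}{465937} + 24221 = \frac{11285460078}{465937}$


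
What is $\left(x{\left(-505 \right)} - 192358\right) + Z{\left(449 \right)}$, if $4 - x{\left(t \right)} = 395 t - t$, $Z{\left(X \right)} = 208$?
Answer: $6824$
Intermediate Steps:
$x{\left(t \right)} = 4 - 394 t$ ($x{\left(t \right)} = 4 - \left(395 t - t\right) = 4 - 394 t$)
$\left(x{\left(-505 \right)} - 192358\right) + Z{\left(449 \right)} = \left(\left(4 - -198970\right) - 192358\right) + 208 = \left(\left(4 + 198970\right) - 192358\right) + 208 = \left(198974 - 192358\right) + 208 = 6616 + 208 = 6824$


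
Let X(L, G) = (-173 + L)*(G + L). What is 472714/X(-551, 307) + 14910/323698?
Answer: 38912629333/14295798472 ≈ 2.7220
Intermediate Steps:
472714/X(-551, 307) + 14910/323698 = 472714/((-551)² - 173*307 - 173*(-551) + 307*(-551)) + 14910/323698 = 472714/(303601 - 53111 + 95323 - 169157) + 14910*(1/323698) = 472714/176656 + 7455/161849 = 472714*(1/176656) + 7455/161849 = 236357/88328 + 7455/161849 = 38912629333/14295798472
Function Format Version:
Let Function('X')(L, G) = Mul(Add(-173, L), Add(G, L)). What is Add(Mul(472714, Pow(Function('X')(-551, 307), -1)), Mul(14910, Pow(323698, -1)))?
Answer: Rational(38912629333, 14295798472) ≈ 2.7220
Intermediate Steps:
Add(Mul(472714, Pow(Function('X')(-551, 307), -1)), Mul(14910, Pow(323698, -1))) = Add(Mul(472714, Pow(Add(Pow(-551, 2), Mul(-173, 307), Mul(-173, -551), Mul(307, -551)), -1)), Mul(14910, Pow(323698, -1))) = Add(Mul(472714, Pow(Add(303601, -53111, 95323, -169157), -1)), Mul(14910, Rational(1, 323698))) = Add(Mul(472714, Pow(176656, -1)), Rational(7455, 161849)) = Add(Mul(472714, Rational(1, 176656)), Rational(7455, 161849)) = Add(Rational(236357, 88328), Rational(7455, 161849)) = Rational(38912629333, 14295798472)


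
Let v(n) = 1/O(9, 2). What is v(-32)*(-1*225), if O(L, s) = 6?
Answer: -75/2 ≈ -37.500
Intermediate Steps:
v(n) = ⅙ (v(n) = 1/6 = ⅙)
v(-32)*(-1*225) = (-1*225)/6 = (⅙)*(-225) = -75/2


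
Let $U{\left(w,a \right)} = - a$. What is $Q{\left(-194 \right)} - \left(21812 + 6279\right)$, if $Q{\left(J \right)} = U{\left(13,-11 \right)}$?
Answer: $-28080$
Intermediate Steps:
$Q{\left(J \right)} = 11$ ($Q{\left(J \right)} = \left(-1\right) \left(-11\right) = 11$)
$Q{\left(-194 \right)} - \left(21812 + 6279\right) = 11 - \left(21812 + 6279\right) = 11 - 28091 = -28080$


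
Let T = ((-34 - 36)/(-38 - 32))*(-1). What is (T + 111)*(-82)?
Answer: -9020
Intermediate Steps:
T = -1 (T = -70/(-70)*(-1) = -70*(-1/70)*(-1) = 1*(-1) = -1)
(T + 111)*(-82) = (-1 + 111)*(-82) = 110*(-82) = -9020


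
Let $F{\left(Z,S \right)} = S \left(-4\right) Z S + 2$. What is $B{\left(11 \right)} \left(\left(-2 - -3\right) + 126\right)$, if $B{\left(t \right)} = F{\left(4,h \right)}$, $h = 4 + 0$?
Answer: $-32258$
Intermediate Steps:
$h = 4$
$F{\left(Z,S \right)} = 2 - 4 Z S^{2}$ ($F{\left(Z,S \right)} = - 4 S Z S + 2 = - 4 Z S^{2} + 2 = 2 - 4 Z S^{2}$)
$B{\left(t \right)} = -254$ ($B{\left(t \right)} = 2 - 16 \cdot 4^{2} = 2 - 16 \cdot 16 = 2 - 256 = -254$)
$B{\left(11 \right)} \left(\left(-2 - -3\right) + 126\right) = - 254 \left(\left(-2 - -3\right) + 126\right) = - 254 \left(\left(-2 + 3\right) + 126\right) = - 254 \left(1 + 126\right) = \left(-254\right) 127 = -32258$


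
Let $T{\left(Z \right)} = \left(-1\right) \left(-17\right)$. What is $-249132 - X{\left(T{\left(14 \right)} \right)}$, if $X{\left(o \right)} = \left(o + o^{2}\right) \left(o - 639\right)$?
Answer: $-58800$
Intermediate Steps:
$T{\left(Z \right)} = 17$
$X{\left(o \right)} = \left(-639 + o\right) \left(o + o^{2}\right)$ ($X{\left(o \right)} = \left(o + o^{2}\right) \left(-639 + o\right) = \left(-639 + o\right) \left(o + o^{2}\right)$)
$-249132 - X{\left(T{\left(14 \right)} \right)} = -249132 - 17 \left(-639 + 17^{2} - 10846\right) = -249132 - 17 \left(-639 + 289 - 10846\right) = -249132 - 17 \left(-11196\right) = -249132 - -190332 = -249132 + 190332 = -58800$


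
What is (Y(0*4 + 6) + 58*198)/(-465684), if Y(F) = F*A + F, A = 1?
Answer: -958/38807 ≈ -0.024686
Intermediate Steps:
Y(F) = 2*F (Y(F) = F*1 + F = F + F = 2*F)
(Y(0*4 + 6) + 58*198)/(-465684) = (2*(0*4 + 6) + 58*198)/(-465684) = (2*(0 + 6) + 11484)*(-1/465684) = (2*6 + 11484)*(-1/465684) = (12 + 11484)*(-1/465684) = 11496*(-1/465684) = -958/38807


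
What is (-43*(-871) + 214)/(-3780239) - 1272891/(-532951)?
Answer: 4791757535632/2014682155289 ≈ 2.3784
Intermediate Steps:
(-43*(-871) + 214)/(-3780239) - 1272891/(-532951) = (37453 + 214)*(-1/3780239) - 1272891*(-1/532951) = 37667*(-1/3780239) + 1272891/532951 = -37667/3780239 + 1272891/532951 = 4791757535632/2014682155289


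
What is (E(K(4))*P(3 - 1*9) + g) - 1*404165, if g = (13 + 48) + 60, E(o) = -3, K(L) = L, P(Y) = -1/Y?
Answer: -808089/2 ≈ -4.0404e+5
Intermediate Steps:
g = 121 (g = 61 + 60 = 121)
(E(K(4))*P(3 - 1*9) + g) - 1*404165 = (-(-3)/(3 - 1*9) + 121) - 1*404165 = (-(-3)/(3 - 9) + 121) - 404165 = (-(-3)/(-6) + 121) - 404165 = (-(-3)*(-1)/6 + 121) - 404165 = (-3*⅙ + 121) - 404165 = (-½ + 121) - 404165 = 241/2 - 404165 = -808089/2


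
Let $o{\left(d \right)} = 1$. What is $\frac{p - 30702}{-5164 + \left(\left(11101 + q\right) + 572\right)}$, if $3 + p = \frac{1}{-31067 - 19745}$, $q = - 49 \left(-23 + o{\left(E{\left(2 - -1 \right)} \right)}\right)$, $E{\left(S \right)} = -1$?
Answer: $- \frac{1560182461}{385510644} \approx -4.0471$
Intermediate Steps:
$q = 1078$ ($q = - 49 \left(-23 + 1\right) = \left(-49\right) \left(-22\right) = 1078$)
$p = - \frac{152437}{50812}$ ($p = -3 + \frac{1}{-31067 - 19745} = -3 + \frac{1}{-50812} = -3 - \frac{1}{50812} = - \frac{152437}{50812} \approx -3.0$)
$\frac{p - 30702}{-5164 + \left(\left(11101 + q\right) + 572\right)} = \frac{- \frac{152437}{50812} - 30702}{-5164 + \left(\left(11101 + 1078\right) + 572\right)} = - \frac{1560182461}{50812 \left(-5164 + \left(12179 + 572\right)\right)} = - \frac{1560182461}{50812 \left(-5164 + 12751\right)} = - \frac{1560182461}{50812 \cdot 7587} = \left(- \frac{1560182461}{50812}\right) \frac{1}{7587} = - \frac{1560182461}{385510644}$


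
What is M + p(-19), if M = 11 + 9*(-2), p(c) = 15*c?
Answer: -292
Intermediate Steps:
M = -7 (M = 11 - 18 = -7)
M + p(-19) = -7 + 15*(-19) = -7 - 285 = -292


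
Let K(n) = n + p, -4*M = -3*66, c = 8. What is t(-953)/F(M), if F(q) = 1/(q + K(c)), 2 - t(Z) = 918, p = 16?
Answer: -67326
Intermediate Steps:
t(Z) = -916 (t(Z) = 2 - 1*918 = 2 - 918 = -916)
M = 99/2 (M = -(-3)*66/4 = -1/4*(-198) = 99/2 ≈ 49.500)
K(n) = 16 + n (K(n) = n + 16 = 16 + n)
F(q) = 1/(24 + q) (F(q) = 1/(q + (16 + 8)) = 1/(q + 24) = 1/(24 + q))
t(-953)/F(M) = -916/(1/(24 + 99/2)) = -916/(1/(147/2)) = -916/2/147 = -916*147/2 = -67326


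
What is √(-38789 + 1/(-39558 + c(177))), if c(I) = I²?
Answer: I*√2626653038178/8229 ≈ 196.95*I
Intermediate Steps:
√(-38789 + 1/(-39558 + c(177))) = √(-38789 + 1/(-39558 + 177²)) = √(-38789 + 1/(-39558 + 31329)) = √(-38789 + 1/(-8229)) = √(-38789 - 1/8229) = √(-319194682/8229) = I*√2626653038178/8229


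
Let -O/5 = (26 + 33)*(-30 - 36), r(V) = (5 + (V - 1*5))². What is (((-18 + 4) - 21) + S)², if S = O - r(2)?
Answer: 377563761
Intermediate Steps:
r(V) = V² (r(V) = (5 + (V - 5))² = (5 + (-5 + V))² = V²)
O = 19470 (O = -5*(26 + 33)*(-30 - 36) = -295*(-66) = -5*(-3894) = 19470)
S = 19466 (S = 19470 - 1*2² = 19470 - 1*4 = 19470 - 4 = 19466)
(((-18 + 4) - 21) + S)² = (((-18 + 4) - 21) + 19466)² = ((-14 - 21) + 19466)² = (-35 + 19466)² = 19431² = 377563761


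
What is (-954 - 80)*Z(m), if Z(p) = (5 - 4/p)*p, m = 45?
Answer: -228514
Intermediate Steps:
Z(p) = p*(5 - 4/p)
(-954 - 80)*Z(m) = (-954 - 80)*(-4 + 5*45) = -1034*(-4 + 225) = -1034*221 = -228514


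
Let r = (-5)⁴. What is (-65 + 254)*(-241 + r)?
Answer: 72576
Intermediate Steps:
r = 625
(-65 + 254)*(-241 + r) = (-65 + 254)*(-241 + 625) = 189*384 = 72576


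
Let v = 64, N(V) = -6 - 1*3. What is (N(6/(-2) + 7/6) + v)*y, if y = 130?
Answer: 7150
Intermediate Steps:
N(V) = -9 (N(V) = -6 - 3 = -9)
(N(6/(-2) + 7/6) + v)*y = (-9 + 64)*130 = 55*130 = 7150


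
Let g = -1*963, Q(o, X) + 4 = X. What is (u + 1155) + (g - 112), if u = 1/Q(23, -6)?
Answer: 799/10 ≈ 79.900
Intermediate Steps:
Q(o, X) = -4 + X
g = -963
u = -⅒ (u = 1/(-4 - 6) = 1/(-10) = -⅒ ≈ -0.10000)
(u + 1155) + (g - 112) = (-⅒ + 1155) + (-963 - 112) = 11549/10 - 1075 = 799/10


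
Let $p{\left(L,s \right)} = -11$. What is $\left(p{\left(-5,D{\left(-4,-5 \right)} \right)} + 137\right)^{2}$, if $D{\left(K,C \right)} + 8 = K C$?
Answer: $15876$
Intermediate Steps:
$D{\left(K,C \right)} = -8 + C K$ ($D{\left(K,C \right)} = -8 + K C = -8 + C K$)
$\left(p{\left(-5,D{\left(-4,-5 \right)} \right)} + 137\right)^{2} = \left(-11 + 137\right)^{2} = 126^{2} = 15876$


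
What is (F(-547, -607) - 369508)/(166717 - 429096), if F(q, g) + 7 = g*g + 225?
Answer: 841/262379 ≈ 0.0032053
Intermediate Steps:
F(q, g) = 218 + g² (F(q, g) = -7 + (g*g + 225) = -7 + (g² + 225) = -7 + (225 + g²) = 218 + g²)
(F(-547, -607) - 369508)/(166717 - 429096) = ((218 + (-607)²) - 369508)/(166717 - 429096) = ((218 + 368449) - 369508)/(-262379) = (368667 - 369508)*(-1/262379) = -841*(-1/262379) = 841/262379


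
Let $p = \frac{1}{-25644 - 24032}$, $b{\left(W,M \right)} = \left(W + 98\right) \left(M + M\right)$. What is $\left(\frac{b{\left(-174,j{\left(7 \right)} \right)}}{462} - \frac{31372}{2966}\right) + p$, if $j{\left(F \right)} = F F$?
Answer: $- \frac{5900582953}{221008524} \approx -26.698$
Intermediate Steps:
$j{\left(F \right)} = F^{2}$
$b{\left(W,M \right)} = 2 M \left(98 + W\right)$ ($b{\left(W,M \right)} = \left(98 + W\right) 2 M = 2 M \left(98 + W\right)$)
$p = - \frac{1}{49676}$ ($p = \frac{1}{-49676} = - \frac{1}{49676} \approx -2.013 \cdot 10^{-5}$)
$\left(\frac{b{\left(-174,j{\left(7 \right)} \right)}}{462} - \frac{31372}{2966}\right) + p = \left(\frac{2 \cdot 7^{2} \left(98 - 174\right)}{462} - \frac{31372}{2966}\right) - \frac{1}{49676} = \left(2 \cdot 49 \left(-76\right) \frac{1}{462} - \frac{15686}{1483}\right) - \frac{1}{49676} = \left(\left(-7448\right) \frac{1}{462} - \frac{15686}{1483}\right) - \frac{1}{49676} = \left(- \frac{532}{33} - \frac{15686}{1483}\right) - \frac{1}{49676} = - \frac{1306594}{48939} - \frac{1}{49676} = - \frac{5900582953}{221008524}$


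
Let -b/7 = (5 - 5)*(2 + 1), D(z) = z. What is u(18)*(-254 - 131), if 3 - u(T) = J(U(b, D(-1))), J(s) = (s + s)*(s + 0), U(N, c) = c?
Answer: -385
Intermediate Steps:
b = 0 (b = -7*(5 - 5)*(2 + 1) = -0*3 = -7*0 = 0)
J(s) = 2*s² (J(s) = (2*s)*s = 2*s²)
u(T) = 1 (u(T) = 3 - 2*(-1)² = 3 - 2 = 1)
u(18)*(-254 - 131) = 1*(-254 - 131) = 1*(-385) = -385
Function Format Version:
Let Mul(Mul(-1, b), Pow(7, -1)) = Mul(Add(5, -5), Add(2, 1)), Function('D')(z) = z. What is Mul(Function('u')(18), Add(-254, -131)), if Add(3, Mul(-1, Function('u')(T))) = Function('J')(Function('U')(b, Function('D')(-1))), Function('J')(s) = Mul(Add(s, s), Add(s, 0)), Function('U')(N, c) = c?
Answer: -385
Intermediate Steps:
b = 0 (b = Mul(-7, Mul(Add(5, -5), Add(2, 1))) = Mul(-7, Mul(0, 3)) = Mul(-7, 0) = 0)
Function('J')(s) = Mul(2, Pow(s, 2)) (Function('J')(s) = Mul(Mul(2, s), s) = Mul(2, Pow(s, 2)))
Function('u')(T) = 1 (Function('u')(T) = Add(3, Mul(-1, Mul(2, Pow(-1, 2)))) = Add(3, Mul(-1, Mul(2, 1))) = Add(3, Mul(-1, 2)) = Add(3, -2) = 1)
Mul(Function('u')(18), Add(-254, -131)) = Mul(1, Add(-254, -131)) = Mul(1, -385) = -385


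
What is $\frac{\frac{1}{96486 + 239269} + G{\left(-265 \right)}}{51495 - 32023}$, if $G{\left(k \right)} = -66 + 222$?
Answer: $\frac{52377781}{6537821360} \approx 0.0080115$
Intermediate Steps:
$G{\left(k \right)} = 156$
$\frac{\frac{1}{96486 + 239269} + G{\left(-265 \right)}}{51495 - 32023} = \frac{\frac{1}{96486 + 239269} + 156}{51495 - 32023} = \frac{\frac{1}{335755} + 156}{19472} = \left(\frac{1}{335755} + 156\right) \frac{1}{19472} = \frac{52377781}{335755} \cdot \frac{1}{19472} = \frac{52377781}{6537821360}$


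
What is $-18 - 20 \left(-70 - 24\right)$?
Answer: $1862$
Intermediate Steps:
$-18 - 20 \left(-70 - 24\right) = -18 - -1880 = -18 + 1880 = 1862$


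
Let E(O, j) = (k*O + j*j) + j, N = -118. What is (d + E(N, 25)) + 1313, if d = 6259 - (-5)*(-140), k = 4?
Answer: 7050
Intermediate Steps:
E(O, j) = j + j**2 + 4*O (E(O, j) = (4*O + j*j) + j = (4*O + j**2) + j = (j**2 + 4*O) + j = j + j**2 + 4*O)
d = 5559 (d = 6259 - 1*700 = 6259 - 700 = 5559)
(d + E(N, 25)) + 1313 = (5559 + (25 + 25**2 + 4*(-118))) + 1313 = (5559 + (25 + 625 - 472)) + 1313 = (5559 + 178) + 1313 = 5737 + 1313 = 7050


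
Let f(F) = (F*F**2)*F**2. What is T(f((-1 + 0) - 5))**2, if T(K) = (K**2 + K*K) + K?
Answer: 14622753080779776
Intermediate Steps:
f(F) = F**5 (f(F) = F**3*F**2 = F**5)
T(K) = K + 2*K**2 (T(K) = (K**2 + K**2) + K = 2*K**2 + K = K + 2*K**2)
T(f((-1 + 0) - 5))**2 = (((-1 + 0) - 5)**5*(1 + 2*((-1 + 0) - 5)**5))**2 = ((-1 - 5)**5*(1 + 2*(-1 - 5)**5))**2 = ((-6)**5*(1 + 2*(-6)**5))**2 = (-7776*(1 + 2*(-7776)))**2 = (-7776*(1 - 15552))**2 = (-7776*(-15551))**2 = 120924576**2 = 14622753080779776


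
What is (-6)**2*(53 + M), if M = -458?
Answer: -14580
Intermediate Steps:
(-6)**2*(53 + M) = (-6)**2*(53 - 458) = 36*(-405) = -14580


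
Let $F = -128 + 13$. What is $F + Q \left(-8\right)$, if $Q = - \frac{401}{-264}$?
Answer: $- \frac{4196}{33} \approx -127.15$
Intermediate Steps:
$Q = \frac{401}{264}$ ($Q = \left(-401\right) \left(- \frac{1}{264}\right) = \frac{401}{264} \approx 1.5189$)
$F = -115$
$F + Q \left(-8\right) = -115 + \frac{401}{264} \left(-8\right) = -115 - \frac{401}{33} = - \frac{4196}{33}$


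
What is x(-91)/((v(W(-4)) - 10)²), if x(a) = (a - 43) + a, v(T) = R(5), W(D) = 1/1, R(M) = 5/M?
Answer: -25/9 ≈ -2.7778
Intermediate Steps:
W(D) = 1
v(T) = 1 (v(T) = 5/5 = 5*(⅕) = 1)
x(a) = -43 + 2*a (x(a) = (-43 + a) + a = -43 + 2*a)
x(-91)/((v(W(-4)) - 10)²) = (-43 + 2*(-91))/((1 - 10)²) = (-43 - 182)/((-9)²) = -225/81 = -225*1/81 = -25/9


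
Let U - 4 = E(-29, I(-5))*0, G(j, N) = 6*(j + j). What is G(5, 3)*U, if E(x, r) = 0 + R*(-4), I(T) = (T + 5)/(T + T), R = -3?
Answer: 240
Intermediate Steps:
G(j, N) = 12*j (G(j, N) = 6*(2*j) = 12*j)
I(T) = (5 + T)/(2*T) (I(T) = (5 + T)/((2*T)) = (5 + T)*(1/(2*T)) = (5 + T)/(2*T))
E(x, r) = 12 (E(x, r) = 0 - 3*(-4) = 0 + 12 = 12)
U = 4 (U = 4 + 12*0 = 4 + 0 = 4)
G(5, 3)*U = (12*5)*4 = 60*4 = 240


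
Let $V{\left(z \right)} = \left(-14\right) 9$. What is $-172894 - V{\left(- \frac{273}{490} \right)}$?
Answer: $-172768$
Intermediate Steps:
$V{\left(z \right)} = -126$
$-172894 - V{\left(- \frac{273}{490} \right)} = -172894 - -126 = -172894 + 126 = -172768$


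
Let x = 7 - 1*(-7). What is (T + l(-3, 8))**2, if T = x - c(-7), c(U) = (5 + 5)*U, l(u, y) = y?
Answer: 8464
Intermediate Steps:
c(U) = 10*U
x = 14 (x = 7 + 7 = 14)
T = 84 (T = 14 - 10*(-7) = 14 - 1*(-70) = 14 + 70 = 84)
(T + l(-3, 8))**2 = (84 + 8)**2 = 92**2 = 8464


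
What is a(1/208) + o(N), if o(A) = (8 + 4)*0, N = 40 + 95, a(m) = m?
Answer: 1/208 ≈ 0.0048077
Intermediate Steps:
N = 135
o(A) = 0 (o(A) = 12*0 = 0)
a(1/208) + o(N) = 1/208 + 0 = 1/208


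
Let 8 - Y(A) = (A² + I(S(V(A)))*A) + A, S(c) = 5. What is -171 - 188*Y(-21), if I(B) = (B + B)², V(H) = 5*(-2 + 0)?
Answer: -317515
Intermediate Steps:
V(H) = -10 (V(H) = 5*(-2) = -10)
I(B) = 4*B² (I(B) = (2*B)² = 4*B²)
Y(A) = 8 - A² - 101*A (Y(A) = 8 - ((A² + (4*5²)*A) + A) = 8 - ((A² + (4*25)*A) + A) = 8 - ((A² + 100*A) + A) = 8 - (A² + 101*A) = 8 + (-A² - 101*A) = 8 - A² - 101*A)
-171 - 188*Y(-21) = -171 - 188*(8 - 1*(-21)² - 101*(-21)) = -171 - 188*(8 - 1*441 + 2121) = -171 - 188*(8 - 441 + 2121) = -171 - 188*1688 = -171 - 317344 = -317515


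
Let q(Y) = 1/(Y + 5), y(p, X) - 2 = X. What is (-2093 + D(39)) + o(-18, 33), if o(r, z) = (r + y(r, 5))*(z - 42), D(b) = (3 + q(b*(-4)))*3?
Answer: -299738/151 ≈ -1985.0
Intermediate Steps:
y(p, X) = 2 + X
q(Y) = 1/(5 + Y)
D(b) = 9 + 3/(5 - 4*b) (D(b) = (3 + 1/(5 + b*(-4)))*3 = (3 + 1/(5 - 4*b))*3 = 9 + 3/(5 - 4*b))
o(r, z) = (-42 + z)*(7 + r) (o(r, z) = (r + (2 + 5))*(z - 42) = (r + 7)*(-42 + z) = (7 + r)*(-42 + z) = (-42 + z)*(7 + r))
(-2093 + D(39)) + o(-18, 33) = (-2093 + 12*(-4 + 3*39)/(-5 + 4*39)) + (-294 - 42*(-18) + 7*33 - 18*33) = (-2093 + 12*(-4 + 117)/(-5 + 156)) + (-294 + 756 + 231 - 594) = (-2093 + 12*113/151) + 99 = (-2093 + 12*(1/151)*113) + 99 = (-2093 + 1356/151) + 99 = -314687/151 + 99 = -299738/151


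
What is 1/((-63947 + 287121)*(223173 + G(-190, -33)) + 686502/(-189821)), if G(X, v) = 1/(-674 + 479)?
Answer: 37015095/1843588996052604946 ≈ 2.0078e-11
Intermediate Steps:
G(X, v) = -1/195 (G(X, v) = 1/(-195) = -1/195)
1/((-63947 + 287121)*(223173 + G(-190, -33)) + 686502/(-189821)) = 1/((-63947 + 287121)*(223173 - 1/195) + 686502/(-189821)) = 1/(223174*(43518734/195) + 686502*(-1/189821)) = 1/(9712249941716/195 - 686502/189821) = 1/(1843588996052604946/37015095) = 37015095/1843588996052604946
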